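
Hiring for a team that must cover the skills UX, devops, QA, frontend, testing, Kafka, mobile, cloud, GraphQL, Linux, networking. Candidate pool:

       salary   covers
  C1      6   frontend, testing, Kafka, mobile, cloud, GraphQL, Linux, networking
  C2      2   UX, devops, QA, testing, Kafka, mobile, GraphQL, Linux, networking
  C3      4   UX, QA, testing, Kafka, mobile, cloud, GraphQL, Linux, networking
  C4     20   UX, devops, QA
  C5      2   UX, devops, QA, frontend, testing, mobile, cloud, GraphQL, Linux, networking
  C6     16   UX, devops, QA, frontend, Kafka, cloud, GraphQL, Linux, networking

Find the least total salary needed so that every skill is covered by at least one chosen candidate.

4

C2, C5 cover every skill at salary 2 + 2 = 4.
Any cover uses at least 2 candidates; among all covering selections none totals below 4.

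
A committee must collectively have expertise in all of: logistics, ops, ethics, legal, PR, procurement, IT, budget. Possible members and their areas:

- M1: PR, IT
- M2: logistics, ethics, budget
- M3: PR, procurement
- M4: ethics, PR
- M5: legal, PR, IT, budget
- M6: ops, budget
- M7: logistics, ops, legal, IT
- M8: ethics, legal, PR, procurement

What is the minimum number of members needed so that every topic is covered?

3

M2, M3, M7 together cover {logistics, ops, ethics, legal, PR, procurement, IT, budget} — every topic.
No 2 of the 8 members cover everything (all 28 pairs fall short), so 3 is minimum.
Greedy (largest uncovered first) would take M5, M2, M3, M6 — 4 members — but 3 suffice.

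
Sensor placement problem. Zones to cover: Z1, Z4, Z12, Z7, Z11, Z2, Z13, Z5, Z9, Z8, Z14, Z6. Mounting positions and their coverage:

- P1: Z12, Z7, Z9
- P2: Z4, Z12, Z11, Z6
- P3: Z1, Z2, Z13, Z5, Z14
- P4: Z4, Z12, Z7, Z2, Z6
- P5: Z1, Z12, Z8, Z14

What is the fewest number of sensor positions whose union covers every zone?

P1, P2, P3, P5 together cover {Z1, Z4, Z12, Z7, Z11, Z2, Z13, Z5, Z9, Z8, Z14, Z6} — every zone.
No 3 of the 5 sensor positions cover everything (all 10 triples fall short), so 4 is minimum.

4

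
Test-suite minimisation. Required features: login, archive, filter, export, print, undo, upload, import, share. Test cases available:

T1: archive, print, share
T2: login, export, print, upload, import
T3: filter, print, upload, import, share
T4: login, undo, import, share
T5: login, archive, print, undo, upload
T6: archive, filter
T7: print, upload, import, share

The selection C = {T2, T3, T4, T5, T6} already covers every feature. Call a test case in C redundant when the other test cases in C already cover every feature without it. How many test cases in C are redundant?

Drop T2: export uncovered — not redundant.
Drop T3: the rest still cover every feature — redundant.
Drop T4: the rest still cover every feature — redundant.
Drop T5: the rest still cover every feature — redundant.
Drop T6: the rest still cover every feature — redundant.
4 redundant: T3, T4, T5, T6.

4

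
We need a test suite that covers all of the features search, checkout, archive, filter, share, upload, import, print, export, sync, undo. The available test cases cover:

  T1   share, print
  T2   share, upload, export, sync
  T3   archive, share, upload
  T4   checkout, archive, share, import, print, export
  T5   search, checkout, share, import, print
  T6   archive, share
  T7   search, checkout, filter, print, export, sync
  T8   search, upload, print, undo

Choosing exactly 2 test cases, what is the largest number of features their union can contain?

Choosing T3, T7 covers {search, checkout, archive, filter, share, upload, print, export, sync} — 9 features.
No choice of 2 test cases does better; here import, undo are left uncovered.

9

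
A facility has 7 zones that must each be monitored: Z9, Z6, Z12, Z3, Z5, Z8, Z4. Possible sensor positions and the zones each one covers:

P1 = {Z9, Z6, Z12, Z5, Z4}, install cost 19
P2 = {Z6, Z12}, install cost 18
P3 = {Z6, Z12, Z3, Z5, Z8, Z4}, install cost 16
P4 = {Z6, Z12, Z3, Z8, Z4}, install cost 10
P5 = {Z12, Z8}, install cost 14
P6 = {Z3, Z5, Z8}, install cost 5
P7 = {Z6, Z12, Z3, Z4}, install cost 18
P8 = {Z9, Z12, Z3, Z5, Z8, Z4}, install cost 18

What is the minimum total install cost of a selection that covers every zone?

24

P1, P6 cover every zone at install cost 19 + 5 = 24.
Any cover uses at least 2 sensor positions; among all covering selections none totals below 24.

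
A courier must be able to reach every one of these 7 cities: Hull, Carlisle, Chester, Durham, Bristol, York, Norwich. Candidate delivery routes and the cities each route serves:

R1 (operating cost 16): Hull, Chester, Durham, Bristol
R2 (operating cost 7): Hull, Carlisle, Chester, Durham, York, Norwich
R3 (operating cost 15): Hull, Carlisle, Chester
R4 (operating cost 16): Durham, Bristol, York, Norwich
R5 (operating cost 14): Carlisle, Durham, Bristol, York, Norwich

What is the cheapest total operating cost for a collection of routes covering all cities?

21

R2, R5 cover every city at operating cost 7 + 14 = 21.
Any cover uses at least 2 routes; among all covering selections none totals below 21.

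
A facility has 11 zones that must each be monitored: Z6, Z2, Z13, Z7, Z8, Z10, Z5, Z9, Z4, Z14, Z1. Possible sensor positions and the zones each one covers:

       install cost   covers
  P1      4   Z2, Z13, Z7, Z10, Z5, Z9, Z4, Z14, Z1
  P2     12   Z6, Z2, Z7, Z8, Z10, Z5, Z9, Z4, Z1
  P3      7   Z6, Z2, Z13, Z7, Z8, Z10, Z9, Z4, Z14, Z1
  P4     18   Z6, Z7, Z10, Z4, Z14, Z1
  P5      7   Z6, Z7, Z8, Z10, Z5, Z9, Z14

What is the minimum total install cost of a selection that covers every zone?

11

P1, P3 cover every zone at install cost 4 + 7 = 11.
Any cover uses at least 2 sensor positions; among all covering selections none totals below 11.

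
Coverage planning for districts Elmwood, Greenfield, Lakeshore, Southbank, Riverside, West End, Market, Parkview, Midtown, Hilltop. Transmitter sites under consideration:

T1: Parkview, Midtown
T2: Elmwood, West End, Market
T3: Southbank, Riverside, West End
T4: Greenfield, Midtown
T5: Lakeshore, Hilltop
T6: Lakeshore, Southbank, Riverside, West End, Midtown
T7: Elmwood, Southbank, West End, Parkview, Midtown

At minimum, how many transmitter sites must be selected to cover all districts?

T1, T2, T3, T4, T5 together cover {Elmwood, Greenfield, Lakeshore, Southbank, Riverside, West End, Market, Parkview, Midtown, Hilltop} — every district.
No 4 of the 7 transmitter sites cover everything (all 35 size-4 selections fall short), so 5 is minimum.

5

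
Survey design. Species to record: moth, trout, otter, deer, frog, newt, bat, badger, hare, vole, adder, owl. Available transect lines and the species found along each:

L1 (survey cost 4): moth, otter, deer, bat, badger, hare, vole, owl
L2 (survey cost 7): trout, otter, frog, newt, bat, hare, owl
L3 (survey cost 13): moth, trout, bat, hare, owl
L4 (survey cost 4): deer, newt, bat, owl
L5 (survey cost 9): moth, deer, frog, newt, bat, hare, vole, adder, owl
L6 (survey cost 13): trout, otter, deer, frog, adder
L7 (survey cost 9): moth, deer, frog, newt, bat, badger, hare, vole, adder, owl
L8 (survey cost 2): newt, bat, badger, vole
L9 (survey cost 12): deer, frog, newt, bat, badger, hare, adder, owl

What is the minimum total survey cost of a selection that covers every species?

16

L2, L7 cover every species at survey cost 7 + 9 = 16.
Any cover uses at least 2 transects; among all covering selections none totals below 16.
Greedy by coverage-per-survey cost would pick L1, L8, L2, L5 for 22 — worse than the optimum 16.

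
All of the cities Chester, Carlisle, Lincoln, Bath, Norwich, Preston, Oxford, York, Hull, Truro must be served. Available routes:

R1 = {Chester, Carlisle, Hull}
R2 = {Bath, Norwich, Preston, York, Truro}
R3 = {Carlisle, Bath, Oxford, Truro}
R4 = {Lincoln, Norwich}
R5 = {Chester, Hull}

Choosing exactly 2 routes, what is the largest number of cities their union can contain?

8

Choosing R1, R2 covers {Chester, Carlisle, Bath, Norwich, Preston, York, Hull, Truro} — 8 cities.
No choice of 2 routes does better; here Lincoln, Oxford are left uncovered.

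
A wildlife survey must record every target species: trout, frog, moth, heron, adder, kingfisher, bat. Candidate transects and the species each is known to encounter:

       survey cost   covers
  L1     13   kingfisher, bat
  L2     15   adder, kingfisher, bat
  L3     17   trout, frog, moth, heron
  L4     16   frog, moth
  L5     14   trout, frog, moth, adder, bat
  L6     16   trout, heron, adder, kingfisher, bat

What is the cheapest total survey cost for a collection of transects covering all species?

L5, L6 cover every species at survey cost 14 + 16 = 30.
Any cover uses at least 2 transects; among all covering selections none totals below 30.

30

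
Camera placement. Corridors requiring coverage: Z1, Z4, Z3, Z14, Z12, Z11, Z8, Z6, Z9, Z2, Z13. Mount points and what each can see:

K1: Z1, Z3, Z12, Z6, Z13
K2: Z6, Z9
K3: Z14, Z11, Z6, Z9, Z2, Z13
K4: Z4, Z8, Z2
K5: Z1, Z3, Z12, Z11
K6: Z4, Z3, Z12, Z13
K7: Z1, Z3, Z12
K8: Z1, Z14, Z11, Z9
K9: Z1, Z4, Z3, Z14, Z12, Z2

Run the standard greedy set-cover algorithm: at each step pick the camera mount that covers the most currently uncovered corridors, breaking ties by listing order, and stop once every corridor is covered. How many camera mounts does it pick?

3

Pick 1: K3 covers 6 new corridors (Z14, Z11, Z6, Z9, Z2, Z13).
Pick 2: K9 covers 4 new corridors (Z1, Z4, Z3, Z12).
Pick 3: K4 covers 1 new corridors (Z8).
Greedy uses 3 camera mounts.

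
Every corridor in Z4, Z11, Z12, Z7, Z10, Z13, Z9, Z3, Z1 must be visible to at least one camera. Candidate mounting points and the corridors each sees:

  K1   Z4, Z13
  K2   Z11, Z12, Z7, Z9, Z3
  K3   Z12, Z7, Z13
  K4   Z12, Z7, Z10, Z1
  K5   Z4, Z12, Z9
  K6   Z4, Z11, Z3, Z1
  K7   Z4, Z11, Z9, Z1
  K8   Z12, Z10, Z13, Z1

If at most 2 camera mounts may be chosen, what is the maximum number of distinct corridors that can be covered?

8

Choosing K2, K8 covers {Z11, Z12, Z7, Z10, Z13, Z9, Z3, Z1} — 8 corridors.
No choice of 2 camera mounts does better; here Z4 is left uncovered.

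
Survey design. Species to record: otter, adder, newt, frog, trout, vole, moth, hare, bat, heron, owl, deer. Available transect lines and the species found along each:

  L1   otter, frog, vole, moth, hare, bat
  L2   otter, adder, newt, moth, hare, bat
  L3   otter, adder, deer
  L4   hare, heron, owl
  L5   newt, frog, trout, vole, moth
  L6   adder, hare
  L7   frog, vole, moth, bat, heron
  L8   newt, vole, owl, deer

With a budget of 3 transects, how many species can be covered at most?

11

Choosing L2, L4, L5 covers {otter, adder, newt, frog, trout, vole, moth, hare, bat, heron, owl} — 11 species.
No choice of 3 transects does better; here deer is left uncovered.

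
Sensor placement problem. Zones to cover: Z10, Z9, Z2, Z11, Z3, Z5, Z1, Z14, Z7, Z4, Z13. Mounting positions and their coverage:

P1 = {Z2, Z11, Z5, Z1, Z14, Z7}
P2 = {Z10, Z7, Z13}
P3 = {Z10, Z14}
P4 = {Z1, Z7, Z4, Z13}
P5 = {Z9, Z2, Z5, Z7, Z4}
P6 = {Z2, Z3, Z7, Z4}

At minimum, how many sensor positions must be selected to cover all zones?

4

P1, P2, P5, P6 together cover {Z10, Z9, Z2, Z11, Z3, Z5, Z1, Z14, Z7, Z4, Z13} — every zone.
No 3 of the 6 sensor positions cover everything (all 20 triples fall short), so 4 is minimum.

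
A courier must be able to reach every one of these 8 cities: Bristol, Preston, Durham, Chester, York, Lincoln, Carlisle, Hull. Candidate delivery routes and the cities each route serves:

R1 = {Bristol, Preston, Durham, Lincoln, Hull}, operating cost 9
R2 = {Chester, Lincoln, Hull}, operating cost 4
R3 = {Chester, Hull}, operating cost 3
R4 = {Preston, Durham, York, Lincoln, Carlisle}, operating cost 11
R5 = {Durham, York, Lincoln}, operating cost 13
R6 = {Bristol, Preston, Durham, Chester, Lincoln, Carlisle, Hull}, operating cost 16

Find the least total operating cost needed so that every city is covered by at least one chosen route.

R1, R3, R4 cover every city at operating cost 9 + 3 + 11 = 23.
Any cover uses at least 2 routes; among all covering selections none totals below 23.
Greedy by coverage-per-operating cost would pick R2, R4, R1 for 24 — worse than the optimum 23.

23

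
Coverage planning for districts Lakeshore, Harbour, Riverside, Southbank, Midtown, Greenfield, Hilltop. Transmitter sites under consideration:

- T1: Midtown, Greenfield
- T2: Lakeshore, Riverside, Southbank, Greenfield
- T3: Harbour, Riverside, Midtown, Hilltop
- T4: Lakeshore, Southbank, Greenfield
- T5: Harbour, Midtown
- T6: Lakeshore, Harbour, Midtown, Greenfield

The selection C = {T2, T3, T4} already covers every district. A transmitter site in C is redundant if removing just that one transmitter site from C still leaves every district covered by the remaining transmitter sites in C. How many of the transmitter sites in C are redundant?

2

Drop T2: the rest still cover every district — redundant.
Drop T3: Harbour, Midtown, Hilltop uncovered — not redundant.
Drop T4: the rest still cover every district — redundant.
2 redundant: T2, T4.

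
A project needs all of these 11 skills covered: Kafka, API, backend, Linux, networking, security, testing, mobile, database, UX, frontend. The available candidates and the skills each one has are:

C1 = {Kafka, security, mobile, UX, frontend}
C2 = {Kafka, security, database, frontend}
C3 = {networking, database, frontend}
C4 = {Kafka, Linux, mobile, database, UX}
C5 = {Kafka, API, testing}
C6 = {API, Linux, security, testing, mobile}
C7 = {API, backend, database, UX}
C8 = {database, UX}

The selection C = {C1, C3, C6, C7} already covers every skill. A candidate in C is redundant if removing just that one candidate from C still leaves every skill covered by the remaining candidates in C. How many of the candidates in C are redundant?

0

Drop C1: Kafka uncovered — not redundant.
Drop C3: networking uncovered — not redundant.
Drop C6: Linux, testing uncovered — not redundant.
Drop C7: backend uncovered — not redundant.
None of the candidates in C is redundant.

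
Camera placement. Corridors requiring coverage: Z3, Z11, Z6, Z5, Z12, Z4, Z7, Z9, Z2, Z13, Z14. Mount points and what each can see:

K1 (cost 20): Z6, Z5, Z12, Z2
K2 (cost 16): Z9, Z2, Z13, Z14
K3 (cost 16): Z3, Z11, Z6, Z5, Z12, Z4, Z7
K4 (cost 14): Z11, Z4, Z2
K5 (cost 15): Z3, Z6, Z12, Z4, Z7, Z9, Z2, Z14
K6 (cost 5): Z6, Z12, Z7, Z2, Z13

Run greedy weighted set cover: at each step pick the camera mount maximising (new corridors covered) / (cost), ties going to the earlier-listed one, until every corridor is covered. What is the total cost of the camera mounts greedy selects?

Pick 1: K6 adds 5 new (Z6, Z12, Z7, Z2, Z13) at cost 5 (ratio 5/5).
Pick 2: K5 adds 4 new (Z3, Z4, Z9, Z14) at cost 15 (ratio 4/15).
Pick 3: K3 adds 2 new (Z11, Z5) at cost 16 (ratio 2/16).
Greedy total cost: 5 + 15 + 16 = 36. (The true optimum is 32, so greedy overshoots here.)

36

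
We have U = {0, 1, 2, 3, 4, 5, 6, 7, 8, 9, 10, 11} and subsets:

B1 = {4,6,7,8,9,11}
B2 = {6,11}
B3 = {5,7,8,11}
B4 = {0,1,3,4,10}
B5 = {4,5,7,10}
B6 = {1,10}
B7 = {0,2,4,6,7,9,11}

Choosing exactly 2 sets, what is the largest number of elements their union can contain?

10

Choosing B1, B4 covers {0, 1, 3, 4, 6, 7, 8, 9, 10, 11} — 10 elements.
No choice of 2 sets does better; here 2, 5 are left uncovered.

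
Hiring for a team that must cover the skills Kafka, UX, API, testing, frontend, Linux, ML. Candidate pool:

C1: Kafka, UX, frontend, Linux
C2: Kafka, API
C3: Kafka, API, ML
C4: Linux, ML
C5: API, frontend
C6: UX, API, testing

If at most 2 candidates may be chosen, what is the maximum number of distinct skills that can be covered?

Choosing C1, C3 covers {Kafka, UX, API, frontend, Linux, ML} — 6 skills.
No choice of 2 candidates does better; here testing is left uncovered.

6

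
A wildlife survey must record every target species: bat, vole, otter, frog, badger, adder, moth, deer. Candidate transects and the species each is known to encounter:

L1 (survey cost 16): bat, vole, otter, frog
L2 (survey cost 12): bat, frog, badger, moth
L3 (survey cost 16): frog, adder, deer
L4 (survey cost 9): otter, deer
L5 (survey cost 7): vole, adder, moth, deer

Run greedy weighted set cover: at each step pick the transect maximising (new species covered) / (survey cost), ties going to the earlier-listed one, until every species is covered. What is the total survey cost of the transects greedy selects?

28

Pick 1: L5 adds 4 new (vole, adder, moth, deer) at survey cost 7 (ratio 4/7).
Pick 2: L2 adds 3 new (bat, frog, badger) at survey cost 12 (ratio 3/12).
Pick 3: L4 adds 1 new (otter) at survey cost 9 (ratio 1/9).
Greedy total survey cost: 7 + 12 + 9 = 28.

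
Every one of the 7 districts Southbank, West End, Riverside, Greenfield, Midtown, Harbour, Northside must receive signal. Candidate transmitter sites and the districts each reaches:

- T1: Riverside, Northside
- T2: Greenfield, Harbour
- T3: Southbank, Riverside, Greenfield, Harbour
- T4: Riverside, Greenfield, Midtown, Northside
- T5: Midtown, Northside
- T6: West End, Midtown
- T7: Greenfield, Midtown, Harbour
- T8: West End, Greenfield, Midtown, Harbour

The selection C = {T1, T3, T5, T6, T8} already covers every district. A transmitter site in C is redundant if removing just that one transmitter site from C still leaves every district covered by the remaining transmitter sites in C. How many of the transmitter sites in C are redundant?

4

Drop T1: the rest still cover every district — redundant.
Drop T3: Southbank uncovered — not redundant.
Drop T5: the rest still cover every district — redundant.
Drop T6: the rest still cover every district — redundant.
Drop T8: the rest still cover every district — redundant.
4 redundant: T1, T5, T6, T8.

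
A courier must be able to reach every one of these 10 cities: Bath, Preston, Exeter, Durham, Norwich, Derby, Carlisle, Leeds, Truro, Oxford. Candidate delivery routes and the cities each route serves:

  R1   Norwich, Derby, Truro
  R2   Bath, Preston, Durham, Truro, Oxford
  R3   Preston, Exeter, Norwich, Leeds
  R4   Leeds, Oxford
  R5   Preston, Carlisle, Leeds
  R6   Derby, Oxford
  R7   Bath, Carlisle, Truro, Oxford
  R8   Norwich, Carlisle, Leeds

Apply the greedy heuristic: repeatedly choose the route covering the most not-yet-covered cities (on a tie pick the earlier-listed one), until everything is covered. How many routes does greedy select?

4

Pick 1: R2 covers 5 new cities (Bath, Preston, Durham, Truro, Oxford).
Pick 2: R3 covers 3 new cities (Exeter, Norwich, Leeds).
Pick 3: R1 covers 1 new cities (Derby).
Pick 4: R5 covers 1 new cities (Carlisle).
Greedy uses 4 routes.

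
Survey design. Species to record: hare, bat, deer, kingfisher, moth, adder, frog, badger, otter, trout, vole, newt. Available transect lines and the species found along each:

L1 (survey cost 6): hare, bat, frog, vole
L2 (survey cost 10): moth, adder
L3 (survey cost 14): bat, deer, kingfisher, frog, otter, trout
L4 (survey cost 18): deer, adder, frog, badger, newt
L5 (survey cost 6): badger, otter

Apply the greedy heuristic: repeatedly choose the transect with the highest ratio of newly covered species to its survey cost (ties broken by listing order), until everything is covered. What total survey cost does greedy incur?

Pick 1: L1 adds 4 new (hare, bat, frog, vole) at survey cost 6 (ratio 4/6).
Pick 2: L5 adds 2 new (badger, otter) at survey cost 6 (ratio 2/6).
Pick 3: L3 adds 3 new (deer, kingfisher, trout) at survey cost 14 (ratio 3/14).
Pick 4: L2 adds 2 new (moth, adder) at survey cost 10 (ratio 2/10).
Pick 5: L4 adds 1 new (newt) at survey cost 18 (ratio 1/18).
Greedy total survey cost: 6 + 6 + 14 + 10 + 18 = 54. (The true optimum is 48, so greedy overshoots here.)

54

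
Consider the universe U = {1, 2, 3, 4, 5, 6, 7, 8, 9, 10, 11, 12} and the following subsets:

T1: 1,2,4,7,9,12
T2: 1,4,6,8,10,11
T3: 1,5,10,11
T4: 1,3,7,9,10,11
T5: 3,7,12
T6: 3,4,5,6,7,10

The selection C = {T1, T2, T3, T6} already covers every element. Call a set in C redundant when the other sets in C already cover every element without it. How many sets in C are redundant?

1

Drop T1: 2, 9, 12 uncovered — not redundant.
Drop T2: 8 uncovered — not redundant.
Drop T3: the rest still cover every element — redundant.
Drop T6: 3 uncovered — not redundant.
1 redundant: T3.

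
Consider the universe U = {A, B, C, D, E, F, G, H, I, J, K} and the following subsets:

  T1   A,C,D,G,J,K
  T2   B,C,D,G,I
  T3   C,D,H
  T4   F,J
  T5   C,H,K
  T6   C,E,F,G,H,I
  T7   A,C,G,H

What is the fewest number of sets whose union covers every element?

3

T1, T2, T6 together cover {A, B, C, D, E, F, G, H, I, J, K} — every element.
No 2 of the 7 sets cover everything (all 21 pairs fall short), so 3 is minimum.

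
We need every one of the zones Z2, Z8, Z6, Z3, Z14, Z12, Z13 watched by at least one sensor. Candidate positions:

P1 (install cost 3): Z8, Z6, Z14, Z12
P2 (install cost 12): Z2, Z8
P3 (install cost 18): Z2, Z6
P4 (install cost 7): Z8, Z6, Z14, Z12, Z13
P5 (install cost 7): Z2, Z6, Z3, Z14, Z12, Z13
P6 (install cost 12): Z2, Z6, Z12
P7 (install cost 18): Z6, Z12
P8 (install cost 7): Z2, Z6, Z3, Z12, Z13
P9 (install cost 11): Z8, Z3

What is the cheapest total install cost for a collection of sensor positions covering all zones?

10

P1, P5 cover every zone at install cost 3 + 7 = 10.
Any cover uses at least 2 sensor positions; among all covering selections none totals below 10.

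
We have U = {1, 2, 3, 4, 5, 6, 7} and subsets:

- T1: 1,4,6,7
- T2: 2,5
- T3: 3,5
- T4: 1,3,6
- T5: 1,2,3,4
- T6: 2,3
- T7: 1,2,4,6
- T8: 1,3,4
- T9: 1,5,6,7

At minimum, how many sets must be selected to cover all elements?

T5, T9 together cover {1, 2, 3, 4, 5, 6, 7} — every element.
No single set contains all 7 elements, so 2 is optimal.
Greedy (largest uncovered first) would take T1, T2, T3 — 3 sets — but 2 suffice.

2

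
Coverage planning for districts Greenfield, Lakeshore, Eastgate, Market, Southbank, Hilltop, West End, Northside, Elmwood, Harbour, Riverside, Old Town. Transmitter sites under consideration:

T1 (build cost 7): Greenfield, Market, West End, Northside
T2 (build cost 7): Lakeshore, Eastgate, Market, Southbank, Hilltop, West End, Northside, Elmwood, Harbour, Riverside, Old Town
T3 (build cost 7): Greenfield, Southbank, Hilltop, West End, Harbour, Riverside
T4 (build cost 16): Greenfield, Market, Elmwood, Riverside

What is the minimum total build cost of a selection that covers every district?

T1, T2 cover every district at build cost 7 + 7 = 14.
Any cover uses at least 2 transmitter sites; among all covering selections none totals below 14.

14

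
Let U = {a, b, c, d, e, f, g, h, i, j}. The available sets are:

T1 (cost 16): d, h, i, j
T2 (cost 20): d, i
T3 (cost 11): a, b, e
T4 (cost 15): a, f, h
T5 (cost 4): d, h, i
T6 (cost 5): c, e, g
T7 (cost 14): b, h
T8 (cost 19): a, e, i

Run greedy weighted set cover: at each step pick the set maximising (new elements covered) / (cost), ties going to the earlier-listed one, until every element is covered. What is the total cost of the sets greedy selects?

Pick 1: T5 adds 3 new (d, h, i) at cost 4 (ratio 3/4).
Pick 2: T6 adds 3 new (c, e, g) at cost 5 (ratio 3/5).
Pick 3: T3 adds 2 new (a, b) at cost 11 (ratio 2/11).
Pick 4: T4 adds 1 new (f) at cost 15 (ratio 1/15).
Pick 5: T1 adds 1 new (j) at cost 16 (ratio 1/16).
Greedy total cost: 4 + 5 + 11 + 15 + 16 = 51. (The true optimum is 47, so greedy overshoots here.)

51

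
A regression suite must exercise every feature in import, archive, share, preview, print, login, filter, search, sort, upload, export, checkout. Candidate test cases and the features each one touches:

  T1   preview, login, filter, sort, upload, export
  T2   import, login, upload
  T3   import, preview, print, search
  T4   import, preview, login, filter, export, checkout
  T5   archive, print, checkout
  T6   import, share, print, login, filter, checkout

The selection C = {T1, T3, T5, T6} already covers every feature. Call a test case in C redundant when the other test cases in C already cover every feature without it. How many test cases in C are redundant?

Drop T1: sort, upload, export uncovered — not redundant.
Drop T3: search uncovered — not redundant.
Drop T5: archive uncovered — not redundant.
Drop T6: share uncovered — not redundant.
None of the test cases in C is redundant.

0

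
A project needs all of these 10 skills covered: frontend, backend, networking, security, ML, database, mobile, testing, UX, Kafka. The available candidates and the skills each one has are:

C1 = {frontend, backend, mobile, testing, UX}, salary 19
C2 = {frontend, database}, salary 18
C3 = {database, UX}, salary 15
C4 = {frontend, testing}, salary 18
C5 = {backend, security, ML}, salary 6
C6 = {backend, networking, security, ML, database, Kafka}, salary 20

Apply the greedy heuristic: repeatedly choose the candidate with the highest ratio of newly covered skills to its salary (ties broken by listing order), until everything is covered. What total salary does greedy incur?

Pick 1: C5 adds 3 new (backend, security, ML) at salary 6 (ratio 3/6).
Pick 2: C1 adds 4 new (frontend, mobile, testing, UX) at salary 19 (ratio 4/19).
Pick 3: C6 adds 3 new (networking, database, Kafka) at salary 20 (ratio 3/20).
Greedy total salary: 6 + 19 + 20 = 45. (The true optimum is 39, so greedy overshoots here.)

45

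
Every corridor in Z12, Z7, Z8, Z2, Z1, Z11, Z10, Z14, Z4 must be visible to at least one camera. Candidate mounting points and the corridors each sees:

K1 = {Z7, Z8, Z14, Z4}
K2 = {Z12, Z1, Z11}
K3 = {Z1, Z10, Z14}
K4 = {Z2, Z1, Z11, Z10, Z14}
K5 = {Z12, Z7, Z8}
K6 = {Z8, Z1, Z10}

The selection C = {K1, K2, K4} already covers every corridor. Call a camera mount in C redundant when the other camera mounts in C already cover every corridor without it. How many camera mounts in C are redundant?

0

Drop K1: Z7, Z8, Z4 uncovered — not redundant.
Drop K2: Z12 uncovered — not redundant.
Drop K4: Z2, Z10 uncovered — not redundant.
None of the camera mounts in C is redundant.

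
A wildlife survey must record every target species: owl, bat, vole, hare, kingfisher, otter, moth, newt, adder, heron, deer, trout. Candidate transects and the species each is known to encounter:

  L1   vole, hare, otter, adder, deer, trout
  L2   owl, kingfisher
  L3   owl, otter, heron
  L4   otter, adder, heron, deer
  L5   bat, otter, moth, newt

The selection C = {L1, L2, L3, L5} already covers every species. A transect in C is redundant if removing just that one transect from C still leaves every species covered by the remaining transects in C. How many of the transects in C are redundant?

Drop L1: vole, hare, adder, deer, … uncovered — not redundant.
Drop L2: kingfisher uncovered — not redundant.
Drop L3: heron uncovered — not redundant.
Drop L5: bat, moth, newt uncovered — not redundant.
None of the transects in C is redundant.

0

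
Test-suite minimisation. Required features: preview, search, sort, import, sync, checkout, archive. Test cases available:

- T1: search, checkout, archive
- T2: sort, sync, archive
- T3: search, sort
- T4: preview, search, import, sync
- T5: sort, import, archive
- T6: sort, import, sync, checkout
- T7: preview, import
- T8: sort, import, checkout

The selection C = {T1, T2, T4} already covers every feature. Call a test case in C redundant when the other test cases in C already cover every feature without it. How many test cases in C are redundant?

Drop T1: checkout uncovered — not redundant.
Drop T2: sort uncovered — not redundant.
Drop T4: preview, import uncovered — not redundant.
None of the test cases in C is redundant.

0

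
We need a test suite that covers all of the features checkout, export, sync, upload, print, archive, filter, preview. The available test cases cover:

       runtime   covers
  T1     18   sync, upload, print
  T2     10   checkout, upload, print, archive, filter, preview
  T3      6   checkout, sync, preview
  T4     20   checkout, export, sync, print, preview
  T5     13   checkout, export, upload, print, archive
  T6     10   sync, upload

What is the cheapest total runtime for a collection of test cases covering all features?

29

T2, T3, T5 cover every feature at runtime 10 + 6 + 13 = 29.
Any cover uses at least 2 test cases; among all covering selections none totals below 29.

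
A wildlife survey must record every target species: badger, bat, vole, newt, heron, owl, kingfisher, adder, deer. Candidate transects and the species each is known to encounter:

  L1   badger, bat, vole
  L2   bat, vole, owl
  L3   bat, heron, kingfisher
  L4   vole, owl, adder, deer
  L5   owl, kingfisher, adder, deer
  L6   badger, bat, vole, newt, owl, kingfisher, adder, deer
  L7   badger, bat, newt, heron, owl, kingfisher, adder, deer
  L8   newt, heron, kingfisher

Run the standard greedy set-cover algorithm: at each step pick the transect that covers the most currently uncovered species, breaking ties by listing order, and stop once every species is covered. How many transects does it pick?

Pick 1: L6 covers 8 new species (badger, bat, vole, newt, owl, kingfisher, adder, deer).
Pick 2: L3 covers 1 new species (heron).
Greedy uses 2 transects.

2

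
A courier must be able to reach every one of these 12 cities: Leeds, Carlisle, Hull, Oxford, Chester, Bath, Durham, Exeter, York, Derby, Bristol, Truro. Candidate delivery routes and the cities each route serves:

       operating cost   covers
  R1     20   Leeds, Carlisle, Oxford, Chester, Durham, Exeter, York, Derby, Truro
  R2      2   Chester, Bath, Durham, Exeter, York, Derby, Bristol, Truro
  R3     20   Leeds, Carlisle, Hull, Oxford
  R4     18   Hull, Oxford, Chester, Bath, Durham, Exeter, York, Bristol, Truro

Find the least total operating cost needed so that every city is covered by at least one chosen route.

22

R2, R3 cover every city at operating cost 2 + 20 = 22.
Any cover uses at least 2 routes; among all covering selections none totals below 22.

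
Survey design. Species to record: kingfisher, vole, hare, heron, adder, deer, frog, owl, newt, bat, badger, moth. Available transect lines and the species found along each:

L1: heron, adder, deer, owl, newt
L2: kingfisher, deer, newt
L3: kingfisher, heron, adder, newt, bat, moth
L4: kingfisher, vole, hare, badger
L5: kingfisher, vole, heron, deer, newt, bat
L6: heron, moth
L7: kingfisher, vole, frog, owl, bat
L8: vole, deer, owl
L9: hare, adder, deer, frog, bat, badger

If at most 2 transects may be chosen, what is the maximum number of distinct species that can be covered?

10

Choosing L3, L9 covers {kingfisher, hare, heron, adder, deer, frog, newt, bat, badger, moth} — 10 species.
No choice of 2 transects does better; here vole, owl are left uncovered.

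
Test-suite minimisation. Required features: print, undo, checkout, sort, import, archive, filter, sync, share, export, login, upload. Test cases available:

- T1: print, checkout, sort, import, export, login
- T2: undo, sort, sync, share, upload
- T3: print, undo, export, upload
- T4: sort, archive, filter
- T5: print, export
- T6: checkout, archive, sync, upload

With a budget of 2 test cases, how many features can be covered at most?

10

Choosing T1, T2 covers {print, undo, checkout, sort, import, sync, share, export, login, upload} — 10 features.
No choice of 2 test cases does better; here archive, filter are left uncovered.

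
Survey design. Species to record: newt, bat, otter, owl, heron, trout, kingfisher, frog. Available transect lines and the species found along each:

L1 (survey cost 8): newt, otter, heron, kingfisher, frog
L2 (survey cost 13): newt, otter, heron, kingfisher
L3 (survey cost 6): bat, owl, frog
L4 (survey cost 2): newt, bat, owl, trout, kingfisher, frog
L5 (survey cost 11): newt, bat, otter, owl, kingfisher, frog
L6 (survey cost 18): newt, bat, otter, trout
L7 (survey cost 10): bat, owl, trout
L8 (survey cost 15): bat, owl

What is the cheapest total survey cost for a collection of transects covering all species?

L1, L4 cover every species at survey cost 8 + 2 = 10.
Any cover uses at least 2 transects; among all covering selections none totals below 10.

10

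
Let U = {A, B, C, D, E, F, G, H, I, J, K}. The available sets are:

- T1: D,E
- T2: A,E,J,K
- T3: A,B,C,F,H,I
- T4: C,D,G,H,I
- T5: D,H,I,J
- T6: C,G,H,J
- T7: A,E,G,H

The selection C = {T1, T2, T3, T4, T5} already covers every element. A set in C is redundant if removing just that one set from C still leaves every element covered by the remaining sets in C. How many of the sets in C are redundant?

2

Drop T1: the rest still cover every element — redundant.
Drop T2: K uncovered — not redundant.
Drop T3: B, F uncovered — not redundant.
Drop T4: G uncovered — not redundant.
Drop T5: the rest still cover every element — redundant.
2 redundant: T1, T5.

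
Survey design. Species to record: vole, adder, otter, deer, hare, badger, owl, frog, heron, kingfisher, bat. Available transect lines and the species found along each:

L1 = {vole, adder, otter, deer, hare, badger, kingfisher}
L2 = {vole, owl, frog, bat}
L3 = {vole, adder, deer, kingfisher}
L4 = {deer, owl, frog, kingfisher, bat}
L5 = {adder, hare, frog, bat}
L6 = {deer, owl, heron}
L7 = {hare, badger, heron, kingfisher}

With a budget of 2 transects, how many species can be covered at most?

Choosing L1, L2 covers {vole, adder, otter, deer, hare, badger, owl, frog, kingfisher, bat} — 10 species.
No choice of 2 transects does better; here heron is left uncovered.

10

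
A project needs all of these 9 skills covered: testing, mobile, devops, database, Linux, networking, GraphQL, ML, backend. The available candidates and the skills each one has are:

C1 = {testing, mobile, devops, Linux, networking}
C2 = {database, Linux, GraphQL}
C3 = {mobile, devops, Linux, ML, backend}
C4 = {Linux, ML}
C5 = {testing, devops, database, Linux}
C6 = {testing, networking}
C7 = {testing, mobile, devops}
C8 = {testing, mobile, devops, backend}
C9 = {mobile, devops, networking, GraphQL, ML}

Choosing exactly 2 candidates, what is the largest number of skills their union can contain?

Choosing C5, C9 covers {testing, mobile, devops, database, Linux, networking, GraphQL, ML} — 8 skills.
No choice of 2 candidates does better; here backend is left uncovered.

8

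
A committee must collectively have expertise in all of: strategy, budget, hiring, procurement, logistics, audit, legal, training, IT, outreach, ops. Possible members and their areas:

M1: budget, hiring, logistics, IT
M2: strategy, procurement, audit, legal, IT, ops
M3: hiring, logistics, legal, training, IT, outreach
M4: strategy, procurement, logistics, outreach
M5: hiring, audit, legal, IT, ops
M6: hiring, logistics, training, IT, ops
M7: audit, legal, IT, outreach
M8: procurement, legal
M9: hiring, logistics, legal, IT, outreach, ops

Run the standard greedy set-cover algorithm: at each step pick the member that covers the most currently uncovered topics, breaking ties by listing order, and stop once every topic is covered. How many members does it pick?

Pick 1: M2 covers 6 new topics (strategy, procurement, audit, legal, IT, ops).
Pick 2: M3 covers 4 new topics (hiring, logistics, training, outreach).
Pick 3: M1 covers 1 new topics (budget).
Greedy uses 3 members.

3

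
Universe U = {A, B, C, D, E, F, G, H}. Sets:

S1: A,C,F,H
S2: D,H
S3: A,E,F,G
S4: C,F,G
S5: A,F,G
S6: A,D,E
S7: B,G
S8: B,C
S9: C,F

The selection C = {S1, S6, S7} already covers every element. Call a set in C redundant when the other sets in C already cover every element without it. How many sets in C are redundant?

Drop S1: C, F, H uncovered — not redundant.
Drop S6: D, E uncovered — not redundant.
Drop S7: B, G uncovered — not redundant.
None of the sets in C is redundant.

0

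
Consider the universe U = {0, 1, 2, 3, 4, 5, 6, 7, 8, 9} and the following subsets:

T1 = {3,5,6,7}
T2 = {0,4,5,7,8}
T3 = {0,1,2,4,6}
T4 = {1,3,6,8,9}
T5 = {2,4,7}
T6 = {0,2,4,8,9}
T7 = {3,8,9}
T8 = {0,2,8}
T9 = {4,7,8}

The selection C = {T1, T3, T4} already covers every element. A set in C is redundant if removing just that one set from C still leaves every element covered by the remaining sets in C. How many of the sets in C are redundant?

0

Drop T1: 5, 7 uncovered — not redundant.
Drop T3: 0, 2, 4 uncovered — not redundant.
Drop T4: 8, 9 uncovered — not redundant.
None of the sets in C is redundant.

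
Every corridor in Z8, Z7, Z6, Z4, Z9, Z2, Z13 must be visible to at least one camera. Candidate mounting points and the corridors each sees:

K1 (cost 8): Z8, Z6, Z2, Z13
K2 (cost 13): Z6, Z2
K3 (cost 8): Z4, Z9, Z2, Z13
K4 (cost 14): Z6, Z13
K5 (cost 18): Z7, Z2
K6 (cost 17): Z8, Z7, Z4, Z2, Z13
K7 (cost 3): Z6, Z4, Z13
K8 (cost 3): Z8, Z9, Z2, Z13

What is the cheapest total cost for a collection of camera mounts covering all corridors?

K6, K7, K8 cover every corridor at cost 17 + 3 + 3 = 23.
Any cover uses at least 3 camera mounts; among all covering selections none totals below 23.

23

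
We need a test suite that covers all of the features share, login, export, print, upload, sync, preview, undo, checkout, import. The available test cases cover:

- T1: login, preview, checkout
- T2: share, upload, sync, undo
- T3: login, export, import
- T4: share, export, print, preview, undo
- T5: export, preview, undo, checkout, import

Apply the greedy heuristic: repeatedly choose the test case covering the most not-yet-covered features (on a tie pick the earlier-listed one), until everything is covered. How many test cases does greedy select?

Pick 1: T4 covers 5 new features (share, export, print, preview, undo).
Pick 2: T1 covers 2 new features (login, checkout).
Pick 3: T2 covers 2 new features (upload, sync).
Pick 4: T3 covers 1 new features (import).
Greedy uses 4 test cases.

4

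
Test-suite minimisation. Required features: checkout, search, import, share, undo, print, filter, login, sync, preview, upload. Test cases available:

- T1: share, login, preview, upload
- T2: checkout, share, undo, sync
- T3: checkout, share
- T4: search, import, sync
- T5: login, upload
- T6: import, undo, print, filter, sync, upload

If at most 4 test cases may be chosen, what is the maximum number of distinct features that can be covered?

Choosing T1, T2, T4, T6 covers {checkout, search, import, share, undo, print, filter, login, sync, preview, upload} — 11 features.
That is all 11 features.

11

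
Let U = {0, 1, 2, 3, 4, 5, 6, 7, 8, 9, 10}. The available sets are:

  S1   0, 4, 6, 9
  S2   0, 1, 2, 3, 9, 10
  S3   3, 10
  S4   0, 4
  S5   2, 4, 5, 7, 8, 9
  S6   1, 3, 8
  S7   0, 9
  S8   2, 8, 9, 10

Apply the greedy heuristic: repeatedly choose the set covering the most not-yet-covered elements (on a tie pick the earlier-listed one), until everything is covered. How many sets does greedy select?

Pick 1: S2 covers 6 new elements (0, 1, 2, 3, 9, 10).
Pick 2: S5 covers 4 new elements (4, 5, 7, 8).
Pick 3: S1 covers 1 new elements (6).
Greedy uses 3 sets.

3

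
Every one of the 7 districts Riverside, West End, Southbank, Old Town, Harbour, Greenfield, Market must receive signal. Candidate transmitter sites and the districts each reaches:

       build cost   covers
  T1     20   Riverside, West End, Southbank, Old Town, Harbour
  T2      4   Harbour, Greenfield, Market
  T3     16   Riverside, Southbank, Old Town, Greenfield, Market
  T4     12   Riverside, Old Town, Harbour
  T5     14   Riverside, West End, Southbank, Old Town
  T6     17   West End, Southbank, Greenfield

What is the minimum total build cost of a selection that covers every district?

18

T2, T5 cover every district at build cost 4 + 14 = 18.
Any cover uses at least 2 transmitter sites; among all covering selections none totals below 18.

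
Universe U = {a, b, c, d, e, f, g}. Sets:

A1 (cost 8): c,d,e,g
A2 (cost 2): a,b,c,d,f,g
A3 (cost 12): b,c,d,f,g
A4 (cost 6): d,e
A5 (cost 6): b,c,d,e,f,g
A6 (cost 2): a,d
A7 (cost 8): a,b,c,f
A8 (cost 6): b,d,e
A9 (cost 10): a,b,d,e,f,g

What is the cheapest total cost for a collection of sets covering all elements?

8

A2, A4 cover every element at cost 2 + 6 = 8.
Any cover uses at least 2 sets; among all covering selections none totals below 8.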